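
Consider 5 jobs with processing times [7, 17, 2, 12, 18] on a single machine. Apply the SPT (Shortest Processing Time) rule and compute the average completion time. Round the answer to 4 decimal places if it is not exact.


Sort jobs by processing time (SPT order): [2, 7, 12, 17, 18]
Compute completion times sequentially:
  Job 1: processing = 2, completes at 2
  Job 2: processing = 7, completes at 9
  Job 3: processing = 12, completes at 21
  Job 4: processing = 17, completes at 38
  Job 5: processing = 18, completes at 56
Sum of completion times = 126
Average completion time = 126/5 = 25.2

25.2


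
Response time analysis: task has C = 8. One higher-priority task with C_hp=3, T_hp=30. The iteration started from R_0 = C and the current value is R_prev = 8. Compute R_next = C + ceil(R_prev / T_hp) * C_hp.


R_next = C + ceil(R_prev / T_hp) * C_hp
ceil(8 / 30) = ceil(0.2667) = 1
Interference = 1 * 3 = 3
R_next = 8 + 3 = 11

11


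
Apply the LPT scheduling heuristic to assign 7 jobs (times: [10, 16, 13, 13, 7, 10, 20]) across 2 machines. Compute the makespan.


Sort jobs in decreasing order (LPT): [20, 16, 13, 13, 10, 10, 7]
Assign each job to the least loaded machine:
  Machine 1: jobs [20, 13, 10], load = 43
  Machine 2: jobs [16, 13, 10, 7], load = 46
Makespan = max load = 46

46


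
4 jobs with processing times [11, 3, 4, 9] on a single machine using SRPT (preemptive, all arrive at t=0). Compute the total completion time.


Since all jobs arrive at t=0, SRPT equals SPT ordering.
SPT order: [3, 4, 9, 11]
Completion times:
  Job 1: p=3, C=3
  Job 2: p=4, C=7
  Job 3: p=9, C=16
  Job 4: p=11, C=27
Total completion time = 3 + 7 + 16 + 27 = 53

53


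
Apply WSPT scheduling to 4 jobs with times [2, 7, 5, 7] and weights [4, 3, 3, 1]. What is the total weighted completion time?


Compute p/w ratios and sort ascending (WSPT): [(2, 4), (5, 3), (7, 3), (7, 1)]
Compute weighted completion times:
  Job (p=2,w=4): C=2, w*C=4*2=8
  Job (p=5,w=3): C=7, w*C=3*7=21
  Job (p=7,w=3): C=14, w*C=3*14=42
  Job (p=7,w=1): C=21, w*C=1*21=21
Total weighted completion time = 92

92


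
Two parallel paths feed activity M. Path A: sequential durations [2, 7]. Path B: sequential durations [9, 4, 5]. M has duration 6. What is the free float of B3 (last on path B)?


ES(B3) = sum of predecessors on chain B = 13
EF(B3) = ES + duration = 13 + 5 = 18
Successor of B3 is M. ES(M) = max(sum(A), sum(B)) = max(9, 18) = 18
Free float = ES(successor) - EF(current) = 18 - 18 = 0

0


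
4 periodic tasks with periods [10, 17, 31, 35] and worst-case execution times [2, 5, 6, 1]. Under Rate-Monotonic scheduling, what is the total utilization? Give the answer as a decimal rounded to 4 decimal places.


Compute individual utilizations (exact fractions):
  Task 1: C/T = 2/10 = 1/5 (approx. 0.2)
  Task 2: C/T = 5/17 (approx. 0.2941)
  Task 3: C/T = 6/31 (approx. 0.1935)
  Task 4: C/T = 1/35 (approx. 0.0286)
Total utilization U = 1/5 + 5/17 + 6/31 + 1/35 = 13211/18445
Rounded to 4 decimal places: U = 0.7162
RM (Liu & Layland) bound for 4 tasks = 0.756828; compare with U = 13211/18445 (approx. 0.716237)
U <= bound, so schedulable by RM sufficient condition.

0.7162


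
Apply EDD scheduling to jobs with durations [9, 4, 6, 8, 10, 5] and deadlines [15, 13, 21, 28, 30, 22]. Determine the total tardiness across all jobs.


Sort by due date (EDD order): [(4, 13), (9, 15), (6, 21), (5, 22), (8, 28), (10, 30)]
Compute completion times and tardiness:
  Job 1: p=4, d=13, C=4, tardiness=max(0,4-13)=0
  Job 2: p=9, d=15, C=13, tardiness=max(0,13-15)=0
  Job 3: p=6, d=21, C=19, tardiness=max(0,19-21)=0
  Job 4: p=5, d=22, C=24, tardiness=max(0,24-22)=2
  Job 5: p=8, d=28, C=32, tardiness=max(0,32-28)=4
  Job 6: p=10, d=30, C=42, tardiness=max(0,42-30)=12
Total tardiness = 18

18


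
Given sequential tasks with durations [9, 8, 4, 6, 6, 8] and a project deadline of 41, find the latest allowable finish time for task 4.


LF(activity 4) = deadline - sum of successor durations
Successors: activities 5 through 6 with durations [6, 8]
Sum of successor durations = 14
LF = 41 - 14 = 27

27


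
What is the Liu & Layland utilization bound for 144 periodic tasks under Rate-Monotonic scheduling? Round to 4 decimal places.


Compute 2^(1/144) = 1.0048251257
Subtract 1: 1.0048251257 - 1 = 0.0048251257
Multiply by n: 144 * 0.0048251257 = 0.6948181008
Round to 4 dp: 0.6948

0.6948


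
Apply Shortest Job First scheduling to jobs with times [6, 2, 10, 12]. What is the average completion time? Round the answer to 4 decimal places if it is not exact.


SJF order (ascending): [2, 6, 10, 12]
Completion times:
  Job 1: burst=2, C=2
  Job 2: burst=6, C=8
  Job 3: burst=10, C=18
  Job 4: burst=12, C=30
Average completion = 58/4 = 14.5

14.5


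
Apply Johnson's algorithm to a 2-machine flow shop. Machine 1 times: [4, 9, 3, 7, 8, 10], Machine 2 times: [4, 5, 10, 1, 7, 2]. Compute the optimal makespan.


Apply Johnson's rule:
  Group 1 (a <= b): [(3, 3, 10), (1, 4, 4)]
  Group 2 (a > b): [(5, 8, 7), (2, 9, 5), (6, 10, 2), (4, 7, 1)]
Optimal job order: [3, 1, 5, 2, 6, 4]
Schedule:
  Job 3: M1 done at 3, M2 done at 13
  Job 1: M1 done at 7, M2 done at 17
  Job 5: M1 done at 15, M2 done at 24
  Job 2: M1 done at 24, M2 done at 29
  Job 6: M1 done at 34, M2 done at 36
  Job 4: M1 done at 41, M2 done at 42
Makespan = 42

42


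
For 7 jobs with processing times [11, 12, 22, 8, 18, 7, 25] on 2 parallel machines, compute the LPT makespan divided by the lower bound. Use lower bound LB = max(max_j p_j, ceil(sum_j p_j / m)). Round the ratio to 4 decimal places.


LPT order: [25, 22, 18, 12, 11, 8, 7]
Machine loads after assignment: [55, 48]
LPT makespan = 55
Lower bound = max(max_job, ceil(total/2)) = max(25, 52) = 52
Ratio = 55 / 52 = 1.0577

1.0577


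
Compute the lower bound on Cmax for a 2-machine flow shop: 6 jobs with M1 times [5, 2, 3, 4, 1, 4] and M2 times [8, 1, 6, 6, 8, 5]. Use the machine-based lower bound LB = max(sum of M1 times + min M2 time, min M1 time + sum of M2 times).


LB1 = sum(M1 times) + min(M2 times) = 19 + 1 = 20
LB2 = min(M1 times) + sum(M2 times) = 1 + 34 = 35
Lower bound = max(LB1, LB2) = max(20, 35) = 35

35


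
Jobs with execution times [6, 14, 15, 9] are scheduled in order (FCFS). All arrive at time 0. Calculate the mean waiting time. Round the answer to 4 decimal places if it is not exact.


FCFS order (as given): [6, 14, 15, 9]
Waiting times:
  Job 1: wait = 0
  Job 2: wait = 6
  Job 3: wait = 20
  Job 4: wait = 35
Sum of waiting times = 61
Average waiting time = 61/4 = 15.25

15.25


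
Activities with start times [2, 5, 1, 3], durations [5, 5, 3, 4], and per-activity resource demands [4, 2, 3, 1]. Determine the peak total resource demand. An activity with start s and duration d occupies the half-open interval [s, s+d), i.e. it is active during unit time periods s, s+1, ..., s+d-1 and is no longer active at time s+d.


Each activity i is active on [start_i, start_i + duration_i).
Compute total resource usage per time slot:
  t=0: active resources = [], total = 0
  t=1: active resources = [3], total = 3
  t=2: active resources = [4, 3], total = 7
  t=3: active resources = [4, 3, 1], total = 8
  t=4: active resources = [4, 1], total = 5
  t=5: active resources = [4, 2, 1], total = 7
  t=6: active resources = [4, 2, 1], total = 7
  t=7: active resources = [2], total = 2
  t=8: active resources = [2], total = 2
  t=9: active resources = [2], total = 2
Peak resource demand = 8

8


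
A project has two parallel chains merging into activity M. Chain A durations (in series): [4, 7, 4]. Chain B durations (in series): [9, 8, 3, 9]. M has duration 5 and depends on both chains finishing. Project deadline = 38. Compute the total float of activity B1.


Forward pass: ES(B1) = sum of predecessors on chain B = 0
EF = ES + duration = 0 + 9 = 9
Backward pass: LF(M) = deadline = 38; LS(M) = 38 - 5 = 33
LF(B1) = LS(M) - sum(successors on chain B) = 33 - 20 = 13
LS = LF - duration = 13 - 9 = 4
Total float = LS - ES = 4 - 0 = 4

4


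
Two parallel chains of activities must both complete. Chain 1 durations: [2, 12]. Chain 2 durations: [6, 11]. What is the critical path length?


Path A total = 2 + 12 = 14
Path B total = 6 + 11 = 17
Critical path = longest path = max(14, 17) = 17

17


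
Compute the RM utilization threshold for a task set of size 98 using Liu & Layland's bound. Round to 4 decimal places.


Compute 2^(1/98) = 1.0070980027
Subtract 1: 1.0070980027 - 1 = 0.0070980027
Multiply by n: 98 * 0.0070980027 = 0.6956042646
Round to 4 dp: 0.6956

0.6956


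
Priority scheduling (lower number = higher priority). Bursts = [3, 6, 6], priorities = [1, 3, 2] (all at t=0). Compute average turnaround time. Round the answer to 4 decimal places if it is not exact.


Sort by priority (ascending = highest first):
Order: [(1, 3), (2, 6), (3, 6)]
Completion times:
  Priority 1, burst=3, C=3
  Priority 2, burst=6, C=9
  Priority 3, burst=6, C=15
Average turnaround = 27/3 = 9.0

9.0


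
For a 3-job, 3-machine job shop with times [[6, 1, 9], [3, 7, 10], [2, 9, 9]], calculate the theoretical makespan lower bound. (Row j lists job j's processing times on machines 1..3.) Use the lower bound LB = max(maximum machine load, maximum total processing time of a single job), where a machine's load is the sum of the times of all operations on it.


Machine loads:
  Machine 1: 6 + 3 + 2 = 11
  Machine 2: 1 + 7 + 9 = 17
  Machine 3: 9 + 10 + 9 = 28
Max machine load = 28
Job totals:
  Job 1: 16
  Job 2: 20
  Job 3: 20
Max job total = 20
Lower bound = max(28, 20) = 28

28


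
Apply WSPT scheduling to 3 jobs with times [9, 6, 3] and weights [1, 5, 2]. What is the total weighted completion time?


Compute p/w ratios and sort ascending (WSPT): [(6, 5), (3, 2), (9, 1)]
Compute weighted completion times:
  Job (p=6,w=5): C=6, w*C=5*6=30
  Job (p=3,w=2): C=9, w*C=2*9=18
  Job (p=9,w=1): C=18, w*C=1*18=18
Total weighted completion time = 66

66


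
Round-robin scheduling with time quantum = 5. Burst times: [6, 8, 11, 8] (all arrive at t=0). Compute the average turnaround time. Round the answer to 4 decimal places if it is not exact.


Time quantum = 5
Execution trace:
  J1 runs 5 units, time = 5
  J2 runs 5 units, time = 10
  J3 runs 5 units, time = 15
  J4 runs 5 units, time = 20
  J1 runs 1 units, time = 21
  J2 runs 3 units, time = 24
  J3 runs 5 units, time = 29
  J4 runs 3 units, time = 32
  J3 runs 1 units, time = 33
Finish times: [21, 24, 33, 32]
Average turnaround = 110/4 = 27.5

27.5


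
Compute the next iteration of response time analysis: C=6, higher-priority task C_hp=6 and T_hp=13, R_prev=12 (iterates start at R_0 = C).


R_next = C + ceil(R_prev / T_hp) * C_hp
ceil(12 / 13) = ceil(0.9231) = 1
Interference = 1 * 6 = 6
R_next = 6 + 6 = 12
R_next = R_prev, so the iteration has converged (response time = 12).

12


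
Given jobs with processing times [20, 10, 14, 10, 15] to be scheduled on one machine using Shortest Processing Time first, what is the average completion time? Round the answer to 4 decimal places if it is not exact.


Sort jobs by processing time (SPT order): [10, 10, 14, 15, 20]
Compute completion times sequentially:
  Job 1: processing = 10, completes at 10
  Job 2: processing = 10, completes at 20
  Job 3: processing = 14, completes at 34
  Job 4: processing = 15, completes at 49
  Job 5: processing = 20, completes at 69
Sum of completion times = 182
Average completion time = 182/5 = 36.4

36.4


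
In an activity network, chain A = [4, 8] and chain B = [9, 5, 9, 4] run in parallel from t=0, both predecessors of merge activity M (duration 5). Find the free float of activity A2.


ES(A2) = sum of predecessors on chain A = 4
EF(A2) = ES + duration = 4 + 8 = 12
Successor of A2 is M. ES(M) = max(sum(A), sum(B)) = max(12, 27) = 27
Free float = ES(successor) - EF(current) = 27 - 12 = 15

15


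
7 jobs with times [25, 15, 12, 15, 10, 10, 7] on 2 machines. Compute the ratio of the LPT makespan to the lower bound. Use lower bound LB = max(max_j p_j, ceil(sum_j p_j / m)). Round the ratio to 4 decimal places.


LPT order: [25, 15, 15, 12, 10, 10, 7]
Machine loads after assignment: [47, 47]
LPT makespan = 47
Lower bound = max(max_job, ceil(total/2)) = max(25, 47) = 47
Ratio = 47 / 47 = 1.0

1.0


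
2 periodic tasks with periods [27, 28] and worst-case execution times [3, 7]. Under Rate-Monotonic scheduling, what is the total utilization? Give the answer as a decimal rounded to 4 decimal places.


Compute individual utilizations (exact fractions):
  Task 1: C/T = 3/27 = 1/9 (approx. 0.1111)
  Task 2: C/T = 7/28 = 1/4 (approx. 0.25)
Total utilization U = 1/9 + 1/4 = 13/36
Rounded to 4 decimal places: U = 0.3611
RM (Liu & Layland) bound for 2 tasks = 0.828427; compare with U = 13/36 (approx. 0.361111)
U <= bound, so schedulable by RM sufficient condition.

0.3611


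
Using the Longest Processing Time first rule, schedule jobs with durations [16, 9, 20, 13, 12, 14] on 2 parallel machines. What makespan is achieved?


Sort jobs in decreasing order (LPT): [20, 16, 14, 13, 12, 9]
Assign each job to the least loaded machine:
  Machine 1: jobs [20, 13, 9], load = 42
  Machine 2: jobs [16, 14, 12], load = 42
Makespan = max load = 42

42


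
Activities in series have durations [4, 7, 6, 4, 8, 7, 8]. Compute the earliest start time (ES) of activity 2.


Activity 2 starts after activities 1 through 1 complete.
Predecessor durations: [4]
ES = 4 = 4

4


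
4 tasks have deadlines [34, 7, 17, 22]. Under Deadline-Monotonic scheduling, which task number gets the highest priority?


Sort tasks by relative deadline (ascending):
  Task 2: deadline = 7
  Task 3: deadline = 17
  Task 4: deadline = 22
  Task 1: deadline = 34
Priority order (highest first): [2, 3, 4, 1]
Highest priority task = 2

2


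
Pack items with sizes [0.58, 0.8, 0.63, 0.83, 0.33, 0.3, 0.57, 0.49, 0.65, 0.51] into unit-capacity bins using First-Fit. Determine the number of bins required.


Place items sequentially using First-Fit:
  Item 0.58 -> new Bin 1
  Item 0.8 -> new Bin 2
  Item 0.63 -> new Bin 3
  Item 0.83 -> new Bin 4
  Item 0.33 -> Bin 1 (now 0.91)
  Item 0.3 -> Bin 3 (now 0.93)
  Item 0.57 -> new Bin 5
  Item 0.49 -> new Bin 6
  Item 0.65 -> new Bin 7
  Item 0.51 -> Bin 6 (now 1.0)
Total bins used = 7

7


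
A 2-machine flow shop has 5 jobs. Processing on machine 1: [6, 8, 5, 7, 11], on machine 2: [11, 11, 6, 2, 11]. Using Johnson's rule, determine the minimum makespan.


Apply Johnson's rule:
  Group 1 (a <= b): [(3, 5, 6), (1, 6, 11), (2, 8, 11), (5, 11, 11)]
  Group 2 (a > b): [(4, 7, 2)]
Optimal job order: [3, 1, 2, 5, 4]
Schedule:
  Job 3: M1 done at 5, M2 done at 11
  Job 1: M1 done at 11, M2 done at 22
  Job 2: M1 done at 19, M2 done at 33
  Job 5: M1 done at 30, M2 done at 44
  Job 4: M1 done at 37, M2 done at 46
Makespan = 46

46


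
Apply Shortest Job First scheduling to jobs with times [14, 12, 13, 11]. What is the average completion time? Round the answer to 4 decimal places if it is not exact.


SJF order (ascending): [11, 12, 13, 14]
Completion times:
  Job 1: burst=11, C=11
  Job 2: burst=12, C=23
  Job 3: burst=13, C=36
  Job 4: burst=14, C=50
Average completion = 120/4 = 30.0

30.0


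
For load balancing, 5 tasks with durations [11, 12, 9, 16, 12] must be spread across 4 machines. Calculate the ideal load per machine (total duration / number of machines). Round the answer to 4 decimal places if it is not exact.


Total processing time = 11 + 12 + 9 + 16 + 12 = 60
Number of machines = 4
Ideal balanced load = 60 / 4 = 15.0

15.0


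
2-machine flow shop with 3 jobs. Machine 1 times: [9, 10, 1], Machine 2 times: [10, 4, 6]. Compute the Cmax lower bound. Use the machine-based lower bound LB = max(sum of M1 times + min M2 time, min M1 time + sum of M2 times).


LB1 = sum(M1 times) + min(M2 times) = 20 + 4 = 24
LB2 = min(M1 times) + sum(M2 times) = 1 + 20 = 21
Lower bound = max(LB1, LB2) = max(24, 21) = 24

24


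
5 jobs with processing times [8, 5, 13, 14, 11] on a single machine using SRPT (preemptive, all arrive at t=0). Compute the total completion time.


Since all jobs arrive at t=0, SRPT equals SPT ordering.
SPT order: [5, 8, 11, 13, 14]
Completion times:
  Job 1: p=5, C=5
  Job 2: p=8, C=13
  Job 3: p=11, C=24
  Job 4: p=13, C=37
  Job 5: p=14, C=51
Total completion time = 5 + 13 + 24 + 37 + 51 = 130

130


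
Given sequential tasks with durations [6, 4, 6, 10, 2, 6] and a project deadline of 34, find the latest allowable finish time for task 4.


LF(activity 4) = deadline - sum of successor durations
Successors: activities 5 through 6 with durations [2, 6]
Sum of successor durations = 8
LF = 34 - 8 = 26

26


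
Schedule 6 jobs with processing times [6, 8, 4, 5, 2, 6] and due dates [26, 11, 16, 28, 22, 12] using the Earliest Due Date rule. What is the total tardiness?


Sort by due date (EDD order): [(8, 11), (6, 12), (4, 16), (2, 22), (6, 26), (5, 28)]
Compute completion times and tardiness:
  Job 1: p=8, d=11, C=8, tardiness=max(0,8-11)=0
  Job 2: p=6, d=12, C=14, tardiness=max(0,14-12)=2
  Job 3: p=4, d=16, C=18, tardiness=max(0,18-16)=2
  Job 4: p=2, d=22, C=20, tardiness=max(0,20-22)=0
  Job 5: p=6, d=26, C=26, tardiness=max(0,26-26)=0
  Job 6: p=5, d=28, C=31, tardiness=max(0,31-28)=3
Total tardiness = 7

7


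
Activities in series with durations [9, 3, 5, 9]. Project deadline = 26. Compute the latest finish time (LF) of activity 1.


LF(activity 1) = deadline - sum of successor durations
Successors: activities 2 through 4 with durations [3, 5, 9]
Sum of successor durations = 17
LF = 26 - 17 = 9

9


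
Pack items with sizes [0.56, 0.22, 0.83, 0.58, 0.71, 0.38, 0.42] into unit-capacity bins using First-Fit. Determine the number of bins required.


Place items sequentially using First-Fit:
  Item 0.56 -> new Bin 1
  Item 0.22 -> Bin 1 (now 0.78)
  Item 0.83 -> new Bin 2
  Item 0.58 -> new Bin 3
  Item 0.71 -> new Bin 4
  Item 0.38 -> Bin 3 (now 0.96)
  Item 0.42 -> new Bin 5
Total bins used = 5

5


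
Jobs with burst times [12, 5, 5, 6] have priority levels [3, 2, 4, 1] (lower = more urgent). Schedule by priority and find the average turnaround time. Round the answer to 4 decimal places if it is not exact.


Sort by priority (ascending = highest first):
Order: [(1, 6), (2, 5), (3, 12), (4, 5)]
Completion times:
  Priority 1, burst=6, C=6
  Priority 2, burst=5, C=11
  Priority 3, burst=12, C=23
  Priority 4, burst=5, C=28
Average turnaround = 68/4 = 17.0

17.0


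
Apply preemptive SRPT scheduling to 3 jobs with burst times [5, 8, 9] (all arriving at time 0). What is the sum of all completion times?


Since all jobs arrive at t=0, SRPT equals SPT ordering.
SPT order: [5, 8, 9]
Completion times:
  Job 1: p=5, C=5
  Job 2: p=8, C=13
  Job 3: p=9, C=22
Total completion time = 5 + 13 + 22 = 40

40


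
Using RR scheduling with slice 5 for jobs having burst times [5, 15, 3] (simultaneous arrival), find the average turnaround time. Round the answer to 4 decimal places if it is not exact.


Time quantum = 5
Execution trace:
  J1 runs 5 units, time = 5
  J2 runs 5 units, time = 10
  J3 runs 3 units, time = 13
  J2 runs 5 units, time = 18
  J2 runs 5 units, time = 23
Finish times: [5, 23, 13]
Average turnaround = 41/3 = 13.6667

13.6667


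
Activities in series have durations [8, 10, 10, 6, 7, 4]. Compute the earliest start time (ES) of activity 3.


Activity 3 starts after activities 1 through 2 complete.
Predecessor durations: [8, 10]
ES = 8 + 10 = 18

18


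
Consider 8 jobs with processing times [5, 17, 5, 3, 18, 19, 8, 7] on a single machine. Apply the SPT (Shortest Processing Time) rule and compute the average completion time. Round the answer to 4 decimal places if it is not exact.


Sort jobs by processing time (SPT order): [3, 5, 5, 7, 8, 17, 18, 19]
Compute completion times sequentially:
  Job 1: processing = 3, completes at 3
  Job 2: processing = 5, completes at 8
  Job 3: processing = 5, completes at 13
  Job 4: processing = 7, completes at 20
  Job 5: processing = 8, completes at 28
  Job 6: processing = 17, completes at 45
  Job 7: processing = 18, completes at 63
  Job 8: processing = 19, completes at 82
Sum of completion times = 262
Average completion time = 262/8 = 32.75

32.75


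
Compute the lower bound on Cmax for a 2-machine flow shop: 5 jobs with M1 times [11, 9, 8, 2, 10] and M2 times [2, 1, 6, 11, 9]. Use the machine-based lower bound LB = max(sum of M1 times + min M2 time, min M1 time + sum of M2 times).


LB1 = sum(M1 times) + min(M2 times) = 40 + 1 = 41
LB2 = min(M1 times) + sum(M2 times) = 2 + 29 = 31
Lower bound = max(LB1, LB2) = max(41, 31) = 41

41


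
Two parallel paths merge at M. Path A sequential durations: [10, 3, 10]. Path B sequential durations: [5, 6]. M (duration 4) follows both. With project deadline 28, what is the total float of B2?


Forward pass: ES(B2) = sum of predecessors on chain B = 5
EF = ES + duration = 5 + 6 = 11
Backward pass: LF(M) = deadline = 28; LS(M) = 28 - 4 = 24
LF(B2) = LS(M) - sum(successors on chain B) = 24 - 0 = 24
LS = LF - duration = 24 - 6 = 18
Total float = LS - ES = 18 - 5 = 13

13


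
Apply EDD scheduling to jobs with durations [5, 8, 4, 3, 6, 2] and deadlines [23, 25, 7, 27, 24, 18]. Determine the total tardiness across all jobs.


Sort by due date (EDD order): [(4, 7), (2, 18), (5, 23), (6, 24), (8, 25), (3, 27)]
Compute completion times and tardiness:
  Job 1: p=4, d=7, C=4, tardiness=max(0,4-7)=0
  Job 2: p=2, d=18, C=6, tardiness=max(0,6-18)=0
  Job 3: p=5, d=23, C=11, tardiness=max(0,11-23)=0
  Job 4: p=6, d=24, C=17, tardiness=max(0,17-24)=0
  Job 5: p=8, d=25, C=25, tardiness=max(0,25-25)=0
  Job 6: p=3, d=27, C=28, tardiness=max(0,28-27)=1
Total tardiness = 1

1


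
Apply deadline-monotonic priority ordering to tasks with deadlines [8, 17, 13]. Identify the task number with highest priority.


Sort tasks by relative deadline (ascending):
  Task 1: deadline = 8
  Task 3: deadline = 13
  Task 2: deadline = 17
Priority order (highest first): [1, 3, 2]
Highest priority task = 1

1


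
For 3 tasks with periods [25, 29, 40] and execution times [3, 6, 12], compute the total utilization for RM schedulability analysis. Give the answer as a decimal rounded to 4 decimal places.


Compute individual utilizations (exact fractions):
  Task 1: C/T = 3/25 (approx. 0.12)
  Task 2: C/T = 6/29 (approx. 0.2069)
  Task 3: C/T = 12/40 = 3/10 (approx. 0.3)
Total utilization U = 3/25 + 6/29 + 3/10 = 909/1450
Rounded to 4 decimal places: U = 0.6269
RM (Liu & Layland) bound for 3 tasks = 0.779763; compare with U = 909/1450 (approx. 0.626897)
U <= bound, so schedulable by RM sufficient condition.

0.6269


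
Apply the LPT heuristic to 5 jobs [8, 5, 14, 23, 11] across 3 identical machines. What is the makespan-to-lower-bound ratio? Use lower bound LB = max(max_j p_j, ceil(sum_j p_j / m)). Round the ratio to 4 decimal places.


LPT order: [23, 14, 11, 8, 5]
Machine loads after assignment: [23, 19, 19]
LPT makespan = 23
Lower bound = max(max_job, ceil(total/3)) = max(23, 21) = 23
Ratio = 23 / 23 = 1.0

1.0


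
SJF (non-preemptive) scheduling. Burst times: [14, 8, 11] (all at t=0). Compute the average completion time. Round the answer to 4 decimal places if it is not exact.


SJF order (ascending): [8, 11, 14]
Completion times:
  Job 1: burst=8, C=8
  Job 2: burst=11, C=19
  Job 3: burst=14, C=33
Average completion = 60/3 = 20.0

20.0


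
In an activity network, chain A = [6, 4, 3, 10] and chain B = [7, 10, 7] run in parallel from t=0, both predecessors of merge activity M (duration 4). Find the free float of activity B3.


ES(B3) = sum of predecessors on chain B = 17
EF(B3) = ES + duration = 17 + 7 = 24
Successor of B3 is M. ES(M) = max(sum(A), sum(B)) = max(23, 24) = 24
Free float = ES(successor) - EF(current) = 24 - 24 = 0

0


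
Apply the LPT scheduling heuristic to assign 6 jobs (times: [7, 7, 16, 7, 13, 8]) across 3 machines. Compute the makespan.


Sort jobs in decreasing order (LPT): [16, 13, 8, 7, 7, 7]
Assign each job to the least loaded machine:
  Machine 1: jobs [16], load = 16
  Machine 2: jobs [13, 7], load = 20
  Machine 3: jobs [8, 7, 7], load = 22
Makespan = max load = 22

22


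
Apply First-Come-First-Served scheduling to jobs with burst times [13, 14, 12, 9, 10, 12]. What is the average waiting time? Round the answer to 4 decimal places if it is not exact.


FCFS order (as given): [13, 14, 12, 9, 10, 12]
Waiting times:
  Job 1: wait = 0
  Job 2: wait = 13
  Job 3: wait = 27
  Job 4: wait = 39
  Job 5: wait = 48
  Job 6: wait = 58
Sum of waiting times = 185
Average waiting time = 185/6 = 30.8333

30.8333


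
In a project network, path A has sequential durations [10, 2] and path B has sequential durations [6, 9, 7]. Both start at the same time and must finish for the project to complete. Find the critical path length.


Path A total = 10 + 2 = 12
Path B total = 6 + 9 + 7 = 22
Critical path = longest path = max(12, 22) = 22

22


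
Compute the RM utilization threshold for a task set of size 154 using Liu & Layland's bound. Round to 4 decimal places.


Compute 2^(1/154) = 1.0045111002
Subtract 1: 1.0045111002 - 1 = 0.0045111002
Multiply by n: 154 * 0.0045111002 = 0.6947094308
Round to 4 dp: 0.6947

0.6947


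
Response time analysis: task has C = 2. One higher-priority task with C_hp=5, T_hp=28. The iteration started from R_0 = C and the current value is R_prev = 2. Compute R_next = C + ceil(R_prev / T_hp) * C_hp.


R_next = C + ceil(R_prev / T_hp) * C_hp
ceil(2 / 28) = ceil(0.0714) = 1
Interference = 1 * 5 = 5
R_next = 2 + 5 = 7

7


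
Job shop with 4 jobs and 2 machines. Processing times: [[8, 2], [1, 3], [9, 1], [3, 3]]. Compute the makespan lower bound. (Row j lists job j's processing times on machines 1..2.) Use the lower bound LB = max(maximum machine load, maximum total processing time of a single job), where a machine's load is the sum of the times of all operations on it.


Machine loads:
  Machine 1: 8 + 1 + 9 + 3 = 21
  Machine 2: 2 + 3 + 1 + 3 = 9
Max machine load = 21
Job totals:
  Job 1: 10
  Job 2: 4
  Job 3: 10
  Job 4: 6
Max job total = 10
Lower bound = max(21, 10) = 21

21


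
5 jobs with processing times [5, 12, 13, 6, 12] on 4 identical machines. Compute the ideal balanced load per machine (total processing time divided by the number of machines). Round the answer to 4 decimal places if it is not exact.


Total processing time = 5 + 12 + 13 + 6 + 12 = 48
Number of machines = 4
Ideal balanced load = 48 / 4 = 12.0

12.0


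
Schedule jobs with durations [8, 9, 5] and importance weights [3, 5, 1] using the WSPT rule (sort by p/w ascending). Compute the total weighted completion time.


Compute p/w ratios and sort ascending (WSPT): [(9, 5), (8, 3), (5, 1)]
Compute weighted completion times:
  Job (p=9,w=5): C=9, w*C=5*9=45
  Job (p=8,w=3): C=17, w*C=3*17=51
  Job (p=5,w=1): C=22, w*C=1*22=22
Total weighted completion time = 118

118


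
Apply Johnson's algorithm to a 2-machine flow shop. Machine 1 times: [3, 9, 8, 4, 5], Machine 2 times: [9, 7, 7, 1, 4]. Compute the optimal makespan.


Apply Johnson's rule:
  Group 1 (a <= b): [(1, 3, 9)]
  Group 2 (a > b): [(2, 9, 7), (3, 8, 7), (5, 5, 4), (4, 4, 1)]
Optimal job order: [1, 2, 3, 5, 4]
Schedule:
  Job 1: M1 done at 3, M2 done at 12
  Job 2: M1 done at 12, M2 done at 19
  Job 3: M1 done at 20, M2 done at 27
  Job 5: M1 done at 25, M2 done at 31
  Job 4: M1 done at 29, M2 done at 32
Makespan = 32

32


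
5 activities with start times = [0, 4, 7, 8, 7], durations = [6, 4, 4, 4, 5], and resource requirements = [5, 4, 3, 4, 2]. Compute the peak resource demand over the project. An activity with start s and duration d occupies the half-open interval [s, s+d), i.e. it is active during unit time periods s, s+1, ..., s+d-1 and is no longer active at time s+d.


Each activity i is active on [start_i, start_i + duration_i).
Compute total resource usage per time slot:
  t=0: active resources = [5], total = 5
  t=1: active resources = [5], total = 5
  t=2: active resources = [5], total = 5
  t=3: active resources = [5], total = 5
  t=4: active resources = [5, 4], total = 9
  t=5: active resources = [5, 4], total = 9
  t=6: active resources = [4], total = 4
  t=7: active resources = [4, 3, 2], total = 9
  t=8: active resources = [3, 4, 2], total = 9
  t=9: active resources = [3, 4, 2], total = 9
  t=10: active resources = [3, 4, 2], total = 9
  t=11: active resources = [4, 2], total = 6
Peak resource demand = 9

9


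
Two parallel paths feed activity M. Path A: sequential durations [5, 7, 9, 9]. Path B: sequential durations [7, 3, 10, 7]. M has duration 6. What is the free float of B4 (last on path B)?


ES(B4) = sum of predecessors on chain B = 20
EF(B4) = ES + duration = 20 + 7 = 27
Successor of B4 is M. ES(M) = max(sum(A), sum(B)) = max(30, 27) = 30
Free float = ES(successor) - EF(current) = 30 - 27 = 3

3


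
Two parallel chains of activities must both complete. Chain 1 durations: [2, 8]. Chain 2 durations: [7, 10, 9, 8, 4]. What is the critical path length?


Path A total = 2 + 8 = 10
Path B total = 7 + 10 + 9 + 8 + 4 = 38
Critical path = longest path = max(10, 38) = 38

38


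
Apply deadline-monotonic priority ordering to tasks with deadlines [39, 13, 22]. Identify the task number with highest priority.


Sort tasks by relative deadline (ascending):
  Task 2: deadline = 13
  Task 3: deadline = 22
  Task 1: deadline = 39
Priority order (highest first): [2, 3, 1]
Highest priority task = 2

2


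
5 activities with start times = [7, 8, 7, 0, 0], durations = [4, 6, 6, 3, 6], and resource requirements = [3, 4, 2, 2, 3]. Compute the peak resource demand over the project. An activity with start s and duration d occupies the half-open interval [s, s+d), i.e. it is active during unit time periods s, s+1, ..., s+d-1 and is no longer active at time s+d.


Each activity i is active on [start_i, start_i + duration_i).
Compute total resource usage per time slot:
  t=0: active resources = [2, 3], total = 5
  t=1: active resources = [2, 3], total = 5
  t=2: active resources = [2, 3], total = 5
  t=3: active resources = [3], total = 3
  t=4: active resources = [3], total = 3
  t=5: active resources = [3], total = 3
  t=6: active resources = [], total = 0
  t=7: active resources = [3, 2], total = 5
  t=8: active resources = [3, 4, 2], total = 9
  t=9: active resources = [3, 4, 2], total = 9
  t=10: active resources = [3, 4, 2], total = 9
  t=11: active resources = [4, 2], total = 6
  t=12: active resources = [4, 2], total = 6
  t=13: active resources = [4], total = 4
Peak resource demand = 9

9


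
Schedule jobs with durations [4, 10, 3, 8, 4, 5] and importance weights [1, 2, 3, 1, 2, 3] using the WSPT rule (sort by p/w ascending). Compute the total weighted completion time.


Compute p/w ratios and sort ascending (WSPT): [(3, 3), (5, 3), (4, 2), (4, 1), (10, 2), (8, 1)]
Compute weighted completion times:
  Job (p=3,w=3): C=3, w*C=3*3=9
  Job (p=5,w=3): C=8, w*C=3*8=24
  Job (p=4,w=2): C=12, w*C=2*12=24
  Job (p=4,w=1): C=16, w*C=1*16=16
  Job (p=10,w=2): C=26, w*C=2*26=52
  Job (p=8,w=1): C=34, w*C=1*34=34
Total weighted completion time = 159

159


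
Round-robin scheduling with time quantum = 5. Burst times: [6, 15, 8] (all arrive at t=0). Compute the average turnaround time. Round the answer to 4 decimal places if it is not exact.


Time quantum = 5
Execution trace:
  J1 runs 5 units, time = 5
  J2 runs 5 units, time = 10
  J3 runs 5 units, time = 15
  J1 runs 1 units, time = 16
  J2 runs 5 units, time = 21
  J3 runs 3 units, time = 24
  J2 runs 5 units, time = 29
Finish times: [16, 29, 24]
Average turnaround = 69/3 = 23.0

23.0


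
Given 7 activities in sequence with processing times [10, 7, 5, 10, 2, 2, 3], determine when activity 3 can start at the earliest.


Activity 3 starts after activities 1 through 2 complete.
Predecessor durations: [10, 7]
ES = 10 + 7 = 17

17


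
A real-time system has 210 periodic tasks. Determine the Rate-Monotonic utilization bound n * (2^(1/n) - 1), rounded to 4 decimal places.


Compute 2^(1/210) = 1.0033061542
Subtract 1: 1.0033061542 - 1 = 0.0033061542
Multiply by n: 210 * 0.0033061542 = 0.6942923820
Round to 4 dp: 0.6943

0.6943


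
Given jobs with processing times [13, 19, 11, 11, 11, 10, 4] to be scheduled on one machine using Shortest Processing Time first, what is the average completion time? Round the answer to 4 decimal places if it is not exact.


Sort jobs by processing time (SPT order): [4, 10, 11, 11, 11, 13, 19]
Compute completion times sequentially:
  Job 1: processing = 4, completes at 4
  Job 2: processing = 10, completes at 14
  Job 3: processing = 11, completes at 25
  Job 4: processing = 11, completes at 36
  Job 5: processing = 11, completes at 47
  Job 6: processing = 13, completes at 60
  Job 7: processing = 19, completes at 79
Sum of completion times = 265
Average completion time = 265/7 = 37.8571

37.8571


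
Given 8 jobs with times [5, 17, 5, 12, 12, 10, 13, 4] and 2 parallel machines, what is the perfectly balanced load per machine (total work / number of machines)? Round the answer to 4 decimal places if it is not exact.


Total processing time = 5 + 17 + 5 + 12 + 12 + 10 + 13 + 4 = 78
Number of machines = 2
Ideal balanced load = 78 / 2 = 39.0

39.0


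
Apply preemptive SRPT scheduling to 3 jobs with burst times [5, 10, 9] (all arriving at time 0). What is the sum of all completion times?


Since all jobs arrive at t=0, SRPT equals SPT ordering.
SPT order: [5, 9, 10]
Completion times:
  Job 1: p=5, C=5
  Job 2: p=9, C=14
  Job 3: p=10, C=24
Total completion time = 5 + 14 + 24 = 43

43


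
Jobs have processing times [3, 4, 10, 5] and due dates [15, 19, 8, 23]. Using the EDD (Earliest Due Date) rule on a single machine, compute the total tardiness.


Sort by due date (EDD order): [(10, 8), (3, 15), (4, 19), (5, 23)]
Compute completion times and tardiness:
  Job 1: p=10, d=8, C=10, tardiness=max(0,10-8)=2
  Job 2: p=3, d=15, C=13, tardiness=max(0,13-15)=0
  Job 3: p=4, d=19, C=17, tardiness=max(0,17-19)=0
  Job 4: p=5, d=23, C=22, tardiness=max(0,22-23)=0
Total tardiness = 2

2


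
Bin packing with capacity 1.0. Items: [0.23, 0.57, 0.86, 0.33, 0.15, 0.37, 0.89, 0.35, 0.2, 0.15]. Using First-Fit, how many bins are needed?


Place items sequentially using First-Fit:
  Item 0.23 -> new Bin 1
  Item 0.57 -> Bin 1 (now 0.8)
  Item 0.86 -> new Bin 2
  Item 0.33 -> new Bin 3
  Item 0.15 -> Bin 1 (now 0.95)
  Item 0.37 -> Bin 3 (now 0.7)
  Item 0.89 -> new Bin 4
  Item 0.35 -> new Bin 5
  Item 0.2 -> Bin 3 (now 0.9)
  Item 0.15 -> Bin 5 (now 0.5)
Total bins used = 5

5


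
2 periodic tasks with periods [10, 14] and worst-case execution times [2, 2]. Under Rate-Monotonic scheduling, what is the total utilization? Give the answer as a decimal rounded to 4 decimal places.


Compute individual utilizations (exact fractions):
  Task 1: C/T = 2/10 = 1/5 (approx. 0.2)
  Task 2: C/T = 2/14 = 1/7 (approx. 0.1429)
Total utilization U = 1/5 + 1/7 = 12/35
Rounded to 4 decimal places: U = 0.3429
RM (Liu & Layland) bound for 2 tasks = 0.828427; compare with U = 12/35 (approx. 0.342857)
U <= bound, so schedulable by RM sufficient condition.

0.3429


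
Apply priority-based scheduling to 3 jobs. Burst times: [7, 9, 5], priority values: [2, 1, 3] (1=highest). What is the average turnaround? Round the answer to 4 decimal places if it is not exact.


Sort by priority (ascending = highest first):
Order: [(1, 9), (2, 7), (3, 5)]
Completion times:
  Priority 1, burst=9, C=9
  Priority 2, burst=7, C=16
  Priority 3, burst=5, C=21
Average turnaround = 46/3 = 15.3333

15.3333


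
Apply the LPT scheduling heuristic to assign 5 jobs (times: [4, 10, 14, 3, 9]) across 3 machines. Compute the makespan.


Sort jobs in decreasing order (LPT): [14, 10, 9, 4, 3]
Assign each job to the least loaded machine:
  Machine 1: jobs [14], load = 14
  Machine 2: jobs [10, 3], load = 13
  Machine 3: jobs [9, 4], load = 13
Makespan = max load = 14

14


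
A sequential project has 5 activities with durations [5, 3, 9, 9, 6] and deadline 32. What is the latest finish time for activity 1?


LF(activity 1) = deadline - sum of successor durations
Successors: activities 2 through 5 with durations [3, 9, 9, 6]
Sum of successor durations = 27
LF = 32 - 27 = 5

5


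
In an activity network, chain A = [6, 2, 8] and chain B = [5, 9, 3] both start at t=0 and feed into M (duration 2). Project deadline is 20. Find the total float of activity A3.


Forward pass: ES(A3) = sum of predecessors on chain A = 8
EF = ES + duration = 8 + 8 = 16
Backward pass: LF(M) = deadline = 20; LS(M) = 20 - 2 = 18
LF(A3) = LS(M) - sum(successors on chain A) = 18 - 0 = 18
LS = LF - duration = 18 - 8 = 10
Total float = LS - ES = 10 - 8 = 2

2


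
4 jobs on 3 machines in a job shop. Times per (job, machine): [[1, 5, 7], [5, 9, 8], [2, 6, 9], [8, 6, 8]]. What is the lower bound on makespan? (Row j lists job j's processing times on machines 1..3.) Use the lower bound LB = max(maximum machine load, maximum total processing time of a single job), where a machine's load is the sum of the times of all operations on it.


Machine loads:
  Machine 1: 1 + 5 + 2 + 8 = 16
  Machine 2: 5 + 9 + 6 + 6 = 26
  Machine 3: 7 + 8 + 9 + 8 = 32
Max machine load = 32
Job totals:
  Job 1: 13
  Job 2: 22
  Job 3: 17
  Job 4: 22
Max job total = 22
Lower bound = max(32, 22) = 32

32


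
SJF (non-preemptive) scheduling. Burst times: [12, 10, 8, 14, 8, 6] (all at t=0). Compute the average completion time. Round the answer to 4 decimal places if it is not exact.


SJF order (ascending): [6, 8, 8, 10, 12, 14]
Completion times:
  Job 1: burst=6, C=6
  Job 2: burst=8, C=14
  Job 3: burst=8, C=22
  Job 4: burst=10, C=32
  Job 5: burst=12, C=44
  Job 6: burst=14, C=58
Average completion = 176/6 = 29.3333

29.3333


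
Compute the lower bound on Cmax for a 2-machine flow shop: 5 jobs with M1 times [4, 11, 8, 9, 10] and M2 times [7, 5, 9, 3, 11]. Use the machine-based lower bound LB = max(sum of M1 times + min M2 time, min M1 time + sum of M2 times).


LB1 = sum(M1 times) + min(M2 times) = 42 + 3 = 45
LB2 = min(M1 times) + sum(M2 times) = 4 + 35 = 39
Lower bound = max(LB1, LB2) = max(45, 39) = 45

45


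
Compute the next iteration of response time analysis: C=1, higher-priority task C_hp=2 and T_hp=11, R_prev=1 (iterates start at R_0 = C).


R_next = C + ceil(R_prev / T_hp) * C_hp
ceil(1 / 11) = ceil(0.0909) = 1
Interference = 1 * 2 = 2
R_next = 1 + 2 = 3

3


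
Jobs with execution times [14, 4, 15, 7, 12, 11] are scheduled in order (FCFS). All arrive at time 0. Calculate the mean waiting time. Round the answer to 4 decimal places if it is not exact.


FCFS order (as given): [14, 4, 15, 7, 12, 11]
Waiting times:
  Job 1: wait = 0
  Job 2: wait = 14
  Job 3: wait = 18
  Job 4: wait = 33
  Job 5: wait = 40
  Job 6: wait = 52
Sum of waiting times = 157
Average waiting time = 157/6 = 26.1667

26.1667


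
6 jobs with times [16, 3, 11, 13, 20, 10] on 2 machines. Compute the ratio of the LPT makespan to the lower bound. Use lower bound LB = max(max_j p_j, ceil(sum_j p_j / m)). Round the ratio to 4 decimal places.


LPT order: [20, 16, 13, 11, 10, 3]
Machine loads after assignment: [34, 39]
LPT makespan = 39
Lower bound = max(max_job, ceil(total/2)) = max(20, 37) = 37
Ratio = 39 / 37 = 1.0541

1.0541


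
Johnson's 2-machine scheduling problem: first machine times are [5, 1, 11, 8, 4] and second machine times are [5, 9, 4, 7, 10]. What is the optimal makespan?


Apply Johnson's rule:
  Group 1 (a <= b): [(2, 1, 9), (5, 4, 10), (1, 5, 5)]
  Group 2 (a > b): [(4, 8, 7), (3, 11, 4)]
Optimal job order: [2, 5, 1, 4, 3]
Schedule:
  Job 2: M1 done at 1, M2 done at 10
  Job 5: M1 done at 5, M2 done at 20
  Job 1: M1 done at 10, M2 done at 25
  Job 4: M1 done at 18, M2 done at 32
  Job 3: M1 done at 29, M2 done at 36
Makespan = 36

36


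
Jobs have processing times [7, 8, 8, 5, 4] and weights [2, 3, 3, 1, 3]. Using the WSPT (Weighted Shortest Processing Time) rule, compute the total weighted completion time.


Compute p/w ratios and sort ascending (WSPT): [(4, 3), (8, 3), (8, 3), (7, 2), (5, 1)]
Compute weighted completion times:
  Job (p=4,w=3): C=4, w*C=3*4=12
  Job (p=8,w=3): C=12, w*C=3*12=36
  Job (p=8,w=3): C=20, w*C=3*20=60
  Job (p=7,w=2): C=27, w*C=2*27=54
  Job (p=5,w=1): C=32, w*C=1*32=32
Total weighted completion time = 194

194
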